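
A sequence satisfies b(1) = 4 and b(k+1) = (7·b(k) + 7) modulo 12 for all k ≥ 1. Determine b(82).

7

Listing terms: b(1) = 4,  b(2) = 11,  b(3) = 0,  b(4) = 7,  b(5) = 8,  b(6) = 3,  b(7) = 4.
The sequence repeats with period 6.
So b(82) = b(1 + ((82-1) mod 6)) = b(4) = 7.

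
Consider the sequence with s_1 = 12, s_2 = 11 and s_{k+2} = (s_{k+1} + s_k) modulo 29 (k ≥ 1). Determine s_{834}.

7

We have s_1 = 12; s_2 = 11; s_3 = 23; s_4 = 5; s_5 = 28; s_6 = 4; s_7 = 3; s_8 = 7; s_9 = 10; s_{10} = 17; s_{11} = 27; s_{12} = 15; s_{13} = 13; s_{14} = 28; s_{15} = 12; s_{16} = 11.
Since (s_{15}, s_{16}) = (s_1, s_2) = (12, 11) (two consecutive terms determine the rest), the sequence is periodic with period 14.
(834 - 1) mod 14 = 7, so s_{834} = s_8 = 7.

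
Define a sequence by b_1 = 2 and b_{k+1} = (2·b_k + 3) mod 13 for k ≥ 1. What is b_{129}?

We have b_1 = 2,  b_2 = 7,  b_3 = 4,  b_4 = 11,  b_5 = 12,  b_6 = 1,  b_7 = 5,  b_8 = 0,  b_9 = 3,  b_{10} = 9,  b_{11} = 8,  b_{12} = 6,  b_{13} = 2.
The sequence repeats with period 12.
(129 - 1) mod 12 = 8, so b_{129} = b_9 = 3.

3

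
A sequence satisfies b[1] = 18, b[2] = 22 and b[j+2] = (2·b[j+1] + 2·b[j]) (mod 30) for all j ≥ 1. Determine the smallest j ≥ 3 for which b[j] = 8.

24

Listing terms: b[1] = 18,  b[2] = 22,  b[3] = 20,  b[4] = 24,  b[5] = 28,  b[6] = 14,  b[7] = 24,  b[8] = 16,  b[9] = 20,  b[10] = 12,  b[11] = 4,  b[12] = 2,  b[13] = 12,  b[14] = 28,  b[15] = 20,  b[16] = 6,  b[17] = 22,  b[18] = 26,  b[19] = 6,  b[20] = 4,  b[21] = 20,  b[22] = 18,  b[23] = 16,  b[24] = 8,  b[25] = 18,  b[26] = 22.
Since (b[25], b[26]) = (b[1], b[2]) = (18, 22) (two consecutive terms determine the rest), the sequence is periodic with period 24.
The value 8 first appears (with j ≥ 3) at b[24].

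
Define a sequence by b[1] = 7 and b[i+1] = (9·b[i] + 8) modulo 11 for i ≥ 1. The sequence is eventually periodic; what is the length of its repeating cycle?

5

b[1] = 7, b[2] = 5, b[3] = 9, b[4] = 1, b[5] = 6, b[6] = 7.
Since b[6] = b[1] = 7, the sequence is periodic with period 5.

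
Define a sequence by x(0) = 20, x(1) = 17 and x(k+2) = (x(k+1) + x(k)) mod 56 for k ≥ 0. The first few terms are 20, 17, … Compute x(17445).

Computing terms: x(0) = 20; x(1) = 17; x(2) = 37; x(3) = 54; x(4) = 35; x(5) = 33; x(6) = 12; x(7) = 45; x(8) = 1; x(9) = 46; x(10) = 47; x(11) = 37; x(12) = 28; x(13) = 9; x(14) = 37; x(15) = 46; x(16) = 27; x(17) = 17; x(18) = 44; x(19) = 5; x(20) = 49; x(21) = 54; x(22) = 47; x(23) = 45; x(24) = 36; x(25) = 25; x(26) = 5; x(27) = 30; x(28) = 35; x(29) = 9; x(30) = 44; x(31) = 53; x(32) = 41; x(33) = 38; x(34) = 23; x(35) = 5; x(36) = 28; x(37) = 33; x(38) = 5; x(39) = 38; x(40) = 43; x(41) = 25; x(42) = 12; x(43) = 37; x(44) = 49; x(45) = 30; x(46) = 23; x(47) = 53; x(48) = 20; x(49) = 17.
The sequence repeats with period 48.
So x(17445) = x(0 + ((17445-0) mod 48)) = x(21) = 54.

54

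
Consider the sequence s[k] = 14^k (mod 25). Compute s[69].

Computing terms: s[0] = 1,  s[1] = 14,  s[2] = 21,  s[3] = 19,  s[4] = 16,  s[5] = 24,  s[6] = 11,  s[7] = 4,  s[8] = 6,  s[9] = 9,  s[10] = 1.
Since s[10] = s[0] = 1, the sequence is periodic with period 10.
So s[69] = s[0 + ((69-0) mod 10)] = s[9] = 9.

9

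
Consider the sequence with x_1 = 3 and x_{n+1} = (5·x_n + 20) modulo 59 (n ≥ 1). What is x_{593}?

Computing terms: x_1 = 3,  x_2 = 35,  x_3 = 18,  x_4 = 51,  x_5 = 39,  x_6 = 38,  x_7 = 33,  x_8 = 8,  x_9 = 1,  x_{10} = 25,  x_{11} = 27,  x_{12} = 37,  x_{13} = 28,  x_{14} = 42,  x_{15} = 53,  x_{16} = 49,  x_{17} = 29,  x_{18} = 47,  x_{19} = 19,  x_{20} = 56,  x_{21} = 5,  x_{22} = 45,  x_{23} = 9,  x_{24} = 6,  x_{25} = 50,  x_{26} = 34,  x_{27} = 13,  x_{28} = 26,  x_{29} = 32,  x_{30} = 3.
The sequence repeats with period 29.
So x_{593} = x_{1 + ((593-1) mod 29)} = x_{13} = 28.

28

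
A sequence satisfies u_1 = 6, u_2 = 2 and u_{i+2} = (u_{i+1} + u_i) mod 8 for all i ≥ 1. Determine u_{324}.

4

We have u_1 = 6, u_2 = 2, u_3 = 0, u_4 = 2, u_5 = 2, u_6 = 4, u_7 = 6, u_8 = 2.
The sequence repeats with period 6.
So u_{324} = u_{1 + ((324-1) mod 6)} = u_6 = 4.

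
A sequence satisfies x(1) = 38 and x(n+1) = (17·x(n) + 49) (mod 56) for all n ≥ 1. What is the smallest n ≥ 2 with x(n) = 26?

5

x(1) = 38,  x(2) = 23,  x(3) = 48,  x(4) = 25,  x(5) = 26,  x(6) = 43,  x(7) = 52,  x(8) = 37,  x(9) = 6,  x(10) = 39,  x(11) = 40,  x(12) = 1,  x(13) = 10,  x(14) = 51,  x(15) = 20,  x(16) = 53,  x(17) = 54,  x(18) = 15,  x(19) = 24,  x(20) = 9,  x(21) = 34,  x(22) = 11,  x(23) = 12,  x(24) = 29,  x(25) = 38.
Since x(25) = x(1) = 38, the sequence is periodic with period 24.
The value 26 first appears (with n ≥ 2) at x(5).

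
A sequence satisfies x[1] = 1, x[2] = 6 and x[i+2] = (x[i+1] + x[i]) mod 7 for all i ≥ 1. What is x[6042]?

x[1] = 1, x[2] = 6, x[3] = 0, x[4] = 6, x[5] = 6, x[6] = 5, x[7] = 4, x[8] = 2, x[9] = 6, x[10] = 1, x[11] = 0, x[12] = 1, x[13] = 1, x[14] = 2, x[15] = 3, x[16] = 5, x[17] = 1, x[18] = 6.
The sequence repeats with period 16.
(6042 - 1) mod 16 = 9, so x[6042] = x[10] = 1.

1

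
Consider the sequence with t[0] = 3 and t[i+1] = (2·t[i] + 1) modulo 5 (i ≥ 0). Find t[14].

Computing terms: t[0] = 3, t[1] = 2, t[2] = 0, t[3] = 1, t[4] = 3.
Since t[4] = t[0] = 3, the sequence is periodic with period 4.
So t[14] = t[0 + ((14-0) mod 4)] = t[2] = 0.

0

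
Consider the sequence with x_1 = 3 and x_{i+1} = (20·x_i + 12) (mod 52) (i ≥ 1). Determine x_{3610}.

12

x_1 = 3,  x_2 = 20,  x_3 = 48,  x_4 = 36,  x_5 = 4,  x_6 = 40,  x_7 = 32,  x_8 = 28,  x_9 = 0,  x_{10} = 12,  x_{11} = 44,  x_{12} = 8,  x_{13} = 16,  x_{14} = 20.
Since x_{14} = x_2 = 20, the sequence is eventually periodic: after a pre-period of length 1 it cycles with period 12.
For i ≥ 2, x_i depends only on (i - 2) mod 12. (3610 - 2) mod 12 = 8, so x_{3610} = x_{10} = 12.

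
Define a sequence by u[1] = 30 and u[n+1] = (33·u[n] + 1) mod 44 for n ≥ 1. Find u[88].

We have u[1] = 30,  u[2] = 23,  u[3] = 12,  u[4] = 1,  u[5] = 34,  u[6] = 23.
Since u[6] = u[2] = 23, the sequence is eventually periodic: after a pre-period of length 1 it cycles with period 4.
For n ≥ 2, u[n] depends only on (n - 2) mod 4. (88 - 2) mod 4 = 2, so u[88] = u[4] = 1.

1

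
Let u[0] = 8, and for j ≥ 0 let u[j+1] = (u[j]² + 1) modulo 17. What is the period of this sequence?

Computing terms: u[0] = 8; u[1] = 14; u[2] = 10; u[3] = 16; u[4] = 2; u[5] = 5; u[6] = 9; u[7] = 14.
Since u[7] = u[1] = 14, the sequence is eventually periodic: after a pre-period of length 1 it cycles with period 6.

6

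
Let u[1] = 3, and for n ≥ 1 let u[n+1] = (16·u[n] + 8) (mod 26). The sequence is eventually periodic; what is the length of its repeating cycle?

Computing terms: u[1] = 3,  u[2] = 4,  u[3] = 20,  u[4] = 16,  u[5] = 4.
Since u[5] = u[2] = 4, the sequence is eventually periodic: after a pre-period of length 1 it cycles with period 3.

3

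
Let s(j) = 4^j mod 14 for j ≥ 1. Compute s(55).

4

s(1) = 4, s(2) = 2, s(3) = 8, s(4) = 4.
Since s(4) = s(1) = 4, the sequence is periodic with period 3.
So s(55) = s(1 + ((55-1) mod 3)) = s(1) = 4.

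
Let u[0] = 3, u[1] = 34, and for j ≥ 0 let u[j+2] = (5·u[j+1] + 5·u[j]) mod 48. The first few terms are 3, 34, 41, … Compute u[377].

Computing terms: u[0] = 3, u[1] = 34, u[2] = 41, u[3] = 39, u[4] = 16, u[5] = 35, u[6] = 15, u[7] = 10, u[8] = 29, u[9] = 3, u[10] = 16, u[11] = 47, u[12] = 27, u[13] = 34, u[14] = 17, u[15] = 15, u[16] = 16, u[17] = 11, u[18] = 39, u[19] = 10, u[20] = 5, u[21] = 27, u[22] = 16, u[23] = 23, u[24] = 3, u[25] = 34.
The sequence repeats with period 24.
(377 - 0) mod 24 = 17, so u[377] = u[17] = 11.

11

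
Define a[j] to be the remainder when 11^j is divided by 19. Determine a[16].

Listing terms: a[1] = 11, a[2] = 7, a[3] = 1, a[4] = 11.
Since a[4] = a[1] = 11, the sequence is periodic with period 3.
So a[16] = a[1 + ((16-1) mod 3)] = a[1] = 11.

11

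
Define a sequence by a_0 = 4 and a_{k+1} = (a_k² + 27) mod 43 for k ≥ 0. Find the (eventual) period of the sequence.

Listing terms: a_0 = 4; a_1 = 0; a_2 = 27; a_3 = 25; a_4 = 7; a_5 = 33; a_6 = 41; a_7 = 31; a_8 = 42; a_9 = 28; a_{10} = 37; a_{11} = 20; a_{12} = 40; a_{13} = 36; a_{14} = 33.
Since a_{14} = a_5 = 33, the sequence is eventually periodic: after a pre-period of length 5 it cycles with period 9.

9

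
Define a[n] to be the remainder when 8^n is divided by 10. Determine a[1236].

6

Computing terms: a[1] = 8; a[2] = 4; a[3] = 2; a[4] = 6; a[5] = 8.
Since a[5] = a[1] = 8, the sequence is periodic with period 4.
So a[1236] = a[1 + ((1236-1) mod 4)] = a[4] = 6.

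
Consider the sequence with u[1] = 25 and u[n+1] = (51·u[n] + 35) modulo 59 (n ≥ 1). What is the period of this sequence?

Listing terms: u[1] = 25,  u[2] = 12,  u[3] = 57,  u[4] = 51,  u[5] = 40,  u[6] = 10,  u[7] = 14,  u[8] = 41,  u[9] = 2,  u[10] = 19,  u[11] = 1,  u[12] = 27,  u[13] = 55,  u[14] = 8,  u[15] = 30,  u[16] = 31,  u[17] = 23,  u[18] = 28,  u[19] = 47,  u[20] = 13,  u[21] = 49,  u[22] = 56,  u[23] = 0,  u[24] = 35,  u[25] = 50,  u[26] = 48,  u[27] = 5,  u[28] = 54,  u[29] = 16,  u[30] = 25.
The sequence repeats with period 29.

29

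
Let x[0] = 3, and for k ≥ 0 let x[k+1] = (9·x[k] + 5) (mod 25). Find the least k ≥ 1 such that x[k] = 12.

We have x[0] = 3; x[1] = 7; x[2] = 18; x[3] = 17; x[4] = 8; x[5] = 2; x[6] = 23; x[7] = 12; x[8] = 13; x[9] = 22; x[10] = 3.
The sequence repeats with period 10.
The value 12 first appears (with k ≥ 1) at x[7].

7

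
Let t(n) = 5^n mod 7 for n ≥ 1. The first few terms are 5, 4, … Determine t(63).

6

t(1) = 5; t(2) = 4; t(3) = 6; t(4) = 2; t(5) = 3; t(6) = 1; t(7) = 5.
Since t(7) = t(1) = 5, the sequence is periodic with period 6.
(63 - 1) mod 6 = 2, so t(63) = t(3) = 6.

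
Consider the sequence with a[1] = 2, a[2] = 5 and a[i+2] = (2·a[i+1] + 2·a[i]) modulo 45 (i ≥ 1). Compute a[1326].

14

Listing terms: a[1] = 2, a[2] = 5, a[3] = 14, a[4] = 38, a[5] = 14, a[6] = 14, a[7] = 11, a[8] = 5, a[9] = 32, a[10] = 29, a[11] = 32, a[12] = 32, a[13] = 38, a[14] = 5, a[15] = 41, a[16] = 2, a[17] = 41, a[18] = 41, a[19] = 29, a[20] = 5, a[21] = 23, a[22] = 11, a[23] = 23, a[24] = 23, a[25] = 2, a[26] = 5.
The sequence repeats with period 24.
(1326 - 1) mod 24 = 5, so a[1326] = a[6] = 14.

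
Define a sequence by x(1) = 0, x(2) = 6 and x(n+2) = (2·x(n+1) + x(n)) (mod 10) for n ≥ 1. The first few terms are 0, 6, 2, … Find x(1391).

We have x(1) = 0, x(2) = 6, x(3) = 2, x(4) = 0, x(5) = 2, x(6) = 4, x(7) = 0, x(8) = 4, x(9) = 8, x(10) = 0, x(11) = 8, x(12) = 6, x(13) = 0, x(14) = 6.
The sequence repeats with period 12.
(1391 - 1) mod 12 = 10, so x(1391) = x(11) = 8.

8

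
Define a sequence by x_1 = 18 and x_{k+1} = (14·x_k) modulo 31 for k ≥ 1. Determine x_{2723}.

1

Computing terms: x_1 = 18,  x_2 = 4,  x_3 = 25,  x_4 = 9,  x_5 = 2,  x_6 = 28,  x_7 = 20,  x_8 = 1,  x_9 = 14,  x_{10} = 10,  x_{11} = 16,  x_{12} = 7,  x_{13} = 5,  x_{14} = 8,  x_{15} = 19,  x_{16} = 18.
The sequence repeats with period 15.
So x_{2723} = x_{1 + ((2723-1) mod 15)} = x_8 = 1.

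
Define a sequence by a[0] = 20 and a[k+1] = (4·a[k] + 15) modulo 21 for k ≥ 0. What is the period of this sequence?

3

Listing terms: a[0] = 20, a[1] = 11, a[2] = 17, a[3] = 20.
The sequence repeats with period 3.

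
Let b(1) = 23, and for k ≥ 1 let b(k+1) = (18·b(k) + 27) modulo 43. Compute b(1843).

19

We have b(1) = 23; b(2) = 11; b(3) = 10; b(4) = 35; b(5) = 12; b(6) = 28; b(7) = 15; b(8) = 39; b(9) = 41; b(10) = 34; b(11) = 37; b(12) = 5; b(13) = 31; b(14) = 26; b(15) = 22; b(16) = 36; b(17) = 30; b(18) = 8; b(19) = 42; b(20) = 9; b(21) = 17; b(22) = 32; b(23) = 1; b(24) = 2; b(25) = 20; b(26) = 0; b(27) = 27; b(28) = 40; b(29) = 16; b(30) = 14; b(31) = 21; b(32) = 18; b(33) = 7; b(34) = 24; b(35) = 29; b(36) = 33; b(37) = 19; b(38) = 25; b(39) = 4; b(40) = 13; b(41) = 3; b(42) = 38; b(43) = 23.
Since b(43) = b(1) = 23, the sequence is periodic with period 42.
So b(1843) = b(1 + ((1843-1) mod 42)) = b(37) = 19.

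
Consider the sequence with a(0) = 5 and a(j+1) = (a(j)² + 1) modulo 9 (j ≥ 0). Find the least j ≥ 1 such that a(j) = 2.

Listing terms: a(0) = 5, a(1) = 8, a(2) = 2, a(3) = 5.
The sequence repeats with period 3.
The value 2 first appears (with j ≥ 1) at a(2).

2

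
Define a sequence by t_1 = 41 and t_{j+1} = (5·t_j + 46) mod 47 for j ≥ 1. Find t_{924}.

18

Listing terms: t_1 = 41,  t_2 = 16,  t_3 = 32,  t_4 = 18,  t_5 = 42,  t_6 = 21,  t_7 = 10,  t_8 = 2,  t_9 = 9,  t_{10} = 44,  t_{11} = 31,  t_{12} = 13,  t_{13} = 17,  t_{14} = 37,  t_{15} = 43,  t_{16} = 26,  t_{17} = 35,  t_{18} = 33,  t_{19} = 23,  t_{20} = 20,  t_{21} = 5,  t_{22} = 24,  t_{23} = 25,  t_{24} = 30,  t_{25} = 8,  t_{26} = 39,  t_{27} = 6,  t_{28} = 29,  t_{29} = 3,  t_{30} = 14,  t_{31} = 22,  t_{32} = 15,  t_{33} = 27,  t_{34} = 40,  t_{35} = 11,  t_{36} = 7,  t_{37} = 34,  t_{38} = 28,  t_{39} = 45,  t_{40} = 36,  t_{41} = 38,  t_{42} = 1,  t_{43} = 4,  t_{44} = 19,  t_{45} = 0,  t_{46} = 46,  t_{47} = 41.
The sequence repeats with period 46.
So t_{924} = t_{1 + ((924-1) mod 46)} = t_4 = 18.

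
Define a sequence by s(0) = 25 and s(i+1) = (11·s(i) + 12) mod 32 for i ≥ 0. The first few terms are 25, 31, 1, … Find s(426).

1

We have s(0) = 25,  s(1) = 31,  s(2) = 1,  s(3) = 23,  s(4) = 9,  s(5) = 15,  s(6) = 17,  s(7) = 7,  s(8) = 25.
Since s(8) = s(0) = 25, the sequence is periodic with period 8.
(426 - 0) mod 8 = 2, so s(426) = s(2) = 1.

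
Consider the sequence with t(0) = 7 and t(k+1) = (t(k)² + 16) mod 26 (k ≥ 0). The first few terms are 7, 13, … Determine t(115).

19

t(0) = 7; t(1) = 13; t(2) = 3; t(3) = 25; t(4) = 17; t(5) = 19; t(6) = 13.
Since t(6) = t(1) = 13, the sequence is eventually periodic: after a pre-period of length 1 it cycles with period 5.
For k ≥ 1, t(k) depends only on (k - 1) mod 5. (115 - 1) mod 5 = 4, so t(115) = t(5) = 19.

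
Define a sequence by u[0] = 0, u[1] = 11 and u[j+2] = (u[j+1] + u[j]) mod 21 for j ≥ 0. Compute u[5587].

u[0] = 0, u[1] = 11, u[2] = 11, u[3] = 1, u[4] = 12, u[5] = 13, u[6] = 4, u[7] = 17, u[8] = 0, u[9] = 17, u[10] = 17, u[11] = 13, u[12] = 9, u[13] = 1, u[14] = 10, u[15] = 11, u[16] = 0, u[17] = 11.
Since (u[16], u[17]) = (u[0], u[1]) = (0, 11) (two consecutive terms determine the rest), the sequence is periodic with period 16.
So u[5587] = u[0 + ((5587-0) mod 16)] = u[3] = 1.

1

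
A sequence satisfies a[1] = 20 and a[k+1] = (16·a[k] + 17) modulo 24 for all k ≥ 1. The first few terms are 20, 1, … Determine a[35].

a[1] = 20,  a[2] = 1,  a[3] = 9,  a[4] = 17,  a[5] = 1.
Since a[5] = a[2] = 1, the sequence is eventually periodic: after a pre-period of length 1 it cycles with period 3.
For k ≥ 2, a[k] depends only on (k - 2) mod 3. (35 - 2) mod 3 = 0, so a[35] = a[2] = 1.

1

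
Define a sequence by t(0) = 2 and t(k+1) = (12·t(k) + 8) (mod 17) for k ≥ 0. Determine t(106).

13

Computing terms: t(0) = 2, t(1) = 15, t(2) = 1, t(3) = 3, t(4) = 10, t(5) = 9, t(6) = 14, t(7) = 6, t(8) = 12, t(9) = 16, t(10) = 13, t(11) = 11, t(12) = 4, t(13) = 5, t(14) = 0, t(15) = 8, t(16) = 2.
The sequence repeats with period 16.
So t(106) = t(0 + ((106-0) mod 16)) = t(10) = 13.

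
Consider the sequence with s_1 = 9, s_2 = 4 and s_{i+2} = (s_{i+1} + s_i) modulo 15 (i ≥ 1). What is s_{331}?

1

Listing terms: s_1 = 9; s_2 = 4; s_3 = 13; s_4 = 2; s_5 = 0; s_6 = 2; s_7 = 2; s_8 = 4; s_9 = 6; s_{10} = 10; s_{11} = 1; s_{12} = 11; s_{13} = 12; s_{14} = 8; s_{15} = 5; s_{16} = 13; s_{17} = 3; s_{18} = 1; s_{19} = 4; s_{20} = 5; s_{21} = 9; s_{22} = 14; s_{23} = 8; s_{24} = 7; s_{25} = 0; s_{26} = 7; s_{27} = 7; s_{28} = 14; s_{29} = 6; s_{30} = 5; s_{31} = 11; s_{32} = 1; s_{33} = 12; s_{34} = 13; s_{35} = 10; s_{36} = 8; s_{37} = 3; s_{38} = 11; s_{39} = 14; s_{40} = 10; s_{41} = 9; s_{42} = 4.
The sequence repeats with period 40.
(331 - 1) mod 40 = 10, so s_{331} = s_{11} = 1.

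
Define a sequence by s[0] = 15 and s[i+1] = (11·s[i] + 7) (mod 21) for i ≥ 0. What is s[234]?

15

We have s[0] = 15, s[1] = 4, s[2] = 9, s[3] = 1, s[4] = 18, s[5] = 16, s[6] = 15.
The sequence repeats with period 6.
So s[234] = s[0 + ((234-0) mod 6)] = s[0] = 15.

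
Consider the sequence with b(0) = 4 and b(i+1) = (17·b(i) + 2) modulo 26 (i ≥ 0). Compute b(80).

b(0) = 4, b(1) = 18, b(2) = 22, b(3) = 12, b(4) = 24, b(5) = 20, b(6) = 4.
Since b(6) = b(0) = 4, the sequence is periodic with period 6.
So b(80) = b(0 + ((80-0) mod 6)) = b(2) = 22.

22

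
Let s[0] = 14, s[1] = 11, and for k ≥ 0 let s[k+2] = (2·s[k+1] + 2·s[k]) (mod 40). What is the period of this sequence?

Computing terms: s[0] = 14; s[1] = 11; s[2] = 10; s[3] = 2; s[4] = 24; s[5] = 12; s[6] = 32; s[7] = 8; s[8] = 0; s[9] = 16; s[10] = 32; s[11] = 16; s[12] = 16; s[13] = 24; s[14] = 0; s[15] = 8; s[16] = 16; s[17] = 8; s[18] = 8; s[19] = 32; s[20] = 0; s[21] = 24; s[22] = 8; s[23] = 24; s[24] = 24; s[25] = 16; s[26] = 0; s[27] = 32; s[28] = 24; s[29] = 32; s[30] = 32; s[31] = 8.
Since (s[30], s[31]) = (s[6], s[7]) = (32, 8) (two consecutive terms determine the rest), the sequence is eventually periodic: after a pre-period of length 6 it cycles with period 24.

24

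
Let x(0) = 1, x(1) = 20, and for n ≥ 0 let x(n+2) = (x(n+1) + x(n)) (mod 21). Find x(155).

Listing terms: x(0) = 1,  x(1) = 20,  x(2) = 0,  x(3) = 20,  x(4) = 20,  x(5) = 19,  x(6) = 18,  x(7) = 16,  x(8) = 13,  x(9) = 8,  x(10) = 0,  x(11) = 8,  x(12) = 8,  x(13) = 16,  x(14) = 3,  x(15) = 19,  x(16) = 1,  x(17) = 20.
The sequence repeats with period 16.
So x(155) = x(0 + ((155-0) mod 16)) = x(11) = 8.

8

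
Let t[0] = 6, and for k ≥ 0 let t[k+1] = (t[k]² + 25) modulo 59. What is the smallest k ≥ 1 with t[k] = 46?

Computing terms: t[0] = 6,  t[1] = 2,  t[2] = 29,  t[3] = 40,  t[4] = 32,  t[5] = 46,  t[6] = 17,  t[7] = 19,  t[8] = 32.
Since t[8] = t[4] = 32, the sequence is eventually periodic: after a pre-period of length 4 it cycles with period 4.
The value 46 first appears (with k ≥ 1) at t[5].

5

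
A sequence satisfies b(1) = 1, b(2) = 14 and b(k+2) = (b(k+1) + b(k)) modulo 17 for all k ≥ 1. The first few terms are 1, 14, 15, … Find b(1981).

We have b(1) = 1, b(2) = 14, b(3) = 15, b(4) = 12, b(5) = 10, b(6) = 5, b(7) = 15, b(8) = 3, b(9) = 1, b(10) = 4, b(11) = 5, b(12) = 9, b(13) = 14, b(14) = 6, b(15) = 3, b(16) = 9, b(17) = 12, b(18) = 4, b(19) = 16, b(20) = 3, b(21) = 2, b(22) = 5, b(23) = 7, b(24) = 12, b(25) = 2, b(26) = 14, b(27) = 16, b(28) = 13, b(29) = 12, b(30) = 8, b(31) = 3, b(32) = 11, b(33) = 14, b(34) = 8, b(35) = 5, b(36) = 13, b(37) = 1, b(38) = 14.
The sequence repeats with period 36.
(1981 - 1) mod 36 = 0, so b(1981) = b(1) = 1.

1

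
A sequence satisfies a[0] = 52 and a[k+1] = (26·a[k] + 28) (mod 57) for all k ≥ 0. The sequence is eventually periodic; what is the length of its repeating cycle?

We have a[0] = 52,  a[1] = 12,  a[2] = 55,  a[3] = 33,  a[4] = 31,  a[5] = 36,  a[6] = 52.
The sequence repeats with period 6.

6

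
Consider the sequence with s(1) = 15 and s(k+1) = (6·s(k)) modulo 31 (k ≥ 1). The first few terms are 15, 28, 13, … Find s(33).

13

Listing terms: s(1) = 15,  s(2) = 28,  s(3) = 13,  s(4) = 16,  s(5) = 3,  s(6) = 18,  s(7) = 15.
Since s(7) = s(1) = 15, the sequence is periodic with period 6.
So s(33) = s(1 + ((33-1) mod 6)) = s(3) = 13.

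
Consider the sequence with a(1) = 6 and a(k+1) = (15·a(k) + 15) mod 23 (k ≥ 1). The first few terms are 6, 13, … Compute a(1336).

16

a(1) = 6,  a(2) = 13,  a(3) = 3,  a(4) = 14,  a(5) = 18,  a(6) = 9,  a(7) = 12,  a(8) = 11,  a(9) = 19,  a(10) = 1,  a(11) = 7,  a(12) = 5,  a(13) = 21,  a(14) = 8,  a(15) = 20,  a(16) = 16,  a(17) = 2,  a(18) = 22,  a(19) = 0,  a(20) = 15,  a(21) = 10,  a(22) = 4,  a(23) = 6.
The sequence repeats with period 22.
So a(1336) = a(1 + ((1336-1) mod 22)) = a(16) = 16.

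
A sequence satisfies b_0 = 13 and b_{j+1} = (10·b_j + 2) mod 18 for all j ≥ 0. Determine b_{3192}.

We have b_0 = 13, b_1 = 6, b_2 = 8, b_3 = 10, b_4 = 12, b_5 = 14, b_6 = 16, b_7 = 0, b_8 = 2, b_9 = 4, b_{10} = 6.
Since b_{10} = b_1 = 6, the sequence is eventually periodic: after a pre-period of length 1 it cycles with period 9.
For j ≥ 1, b_j depends only on (j - 1) mod 9. (3192 - 1) mod 9 = 5, so b_{3192} = b_6 = 16.

16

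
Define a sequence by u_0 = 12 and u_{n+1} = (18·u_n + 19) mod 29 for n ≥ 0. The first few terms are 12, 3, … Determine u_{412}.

Computing terms: u_0 = 12,  u_1 = 3,  u_2 = 15,  u_3 = 28,  u_4 = 1,  u_5 = 8,  u_6 = 18,  u_7 = 24,  u_8 = 16,  u_9 = 17,  u_{10} = 6,  u_{11} = 11,  u_{12} = 14,  u_{13} = 10,  u_{14} = 25,  u_{15} = 5,  u_{16} = 22,  u_{17} = 9,  u_{18} = 7,  u_{19} = 0,  u_{20} = 19,  u_{21} = 13,  u_{22} = 21,  u_{23} = 20,  u_{24} = 2,  u_{25} = 26,  u_{26} = 23,  u_{27} = 27,  u_{28} = 12.
The sequence repeats with period 28.
So u_{412} = u_{0 + ((412-0) mod 28)} = u_{20} = 19.

19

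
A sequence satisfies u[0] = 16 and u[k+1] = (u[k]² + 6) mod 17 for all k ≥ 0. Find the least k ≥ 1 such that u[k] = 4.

2

Listing terms: u[0] = 16,  u[1] = 7,  u[2] = 4,  u[3] = 5,  u[4] = 14,  u[5] = 15,  u[6] = 10,  u[7] = 4.
Since u[7] = u[2] = 4, the sequence is eventually periodic: after a pre-period of length 2 it cycles with period 5.
The value 4 first appears (with k ≥ 1) at u[2].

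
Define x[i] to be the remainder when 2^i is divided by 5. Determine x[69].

2

We have x[1] = 2, x[2] = 4, x[3] = 3, x[4] = 1, x[5] = 2.
The sequence repeats with period 4.
So x[69] = x[1 + ((69-1) mod 4)] = x[1] = 2.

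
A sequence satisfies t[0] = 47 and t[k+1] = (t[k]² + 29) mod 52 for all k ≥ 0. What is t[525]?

Listing terms: t[0] = 47; t[1] = 2; t[2] = 33; t[3] = 26; t[4] = 29; t[5] = 38; t[6] = 17; t[7] = 6; t[8] = 13; t[9] = 42; t[10] = 25; t[11] = 30; t[12] = 45; t[13] = 26.
Since t[13] = t[3] = 26, the sequence is eventually periodic: after a pre-period of length 3 it cycles with period 10.
For k ≥ 3, t[k] depends only on (k - 3) mod 10. (525 - 3) mod 10 = 2, so t[525] = t[5] = 38.

38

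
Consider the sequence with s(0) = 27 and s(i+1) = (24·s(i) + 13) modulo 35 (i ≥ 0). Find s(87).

16

s(0) = 27; s(1) = 31; s(2) = 22; s(3) = 16; s(4) = 12; s(5) = 21; s(6) = 27.
Since s(6) = s(0) = 27, the sequence is periodic with period 6.
(87 - 0) mod 6 = 3, so s(87) = s(3) = 16.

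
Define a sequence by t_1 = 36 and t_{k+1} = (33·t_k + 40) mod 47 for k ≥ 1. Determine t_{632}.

16

We have t_1 = 36,  t_2 = 6,  t_3 = 3,  t_4 = 45,  t_5 = 21,  t_6 = 28,  t_7 = 24,  t_8 = 33,  t_9 = 1,  t_{10} = 26,  t_{11} = 5,  t_{12} = 17,  t_{13} = 37,  t_{14} = 39,  t_{15} = 11,  t_{16} = 27,  t_{17} = 38,  t_{18} = 25,  t_{19} = 19,  t_{20} = 9,  t_{21} = 8,  t_{22} = 22,  t_{23} = 14,  t_{24} = 32,  t_{25} = 15,  t_{26} = 18,  t_{27} = 23,  t_{28} = 0,  t_{29} = 40,  t_{30} = 44,  t_{31} = 35,  t_{32} = 20,  t_{33} = 42,  t_{34} = 16,  t_{35} = 4,  t_{36} = 31,  t_{37} = 29,  t_{38} = 10,  t_{39} = 41,  t_{40} = 30,  t_{41} = 43,  t_{42} = 2,  t_{43} = 12,  t_{44} = 13,  t_{45} = 46,  t_{46} = 7,  t_{47} = 36.
Since t_{47} = t_1 = 36, the sequence is periodic with period 46.
(632 - 1) mod 46 = 33, so t_{632} = t_{34} = 16.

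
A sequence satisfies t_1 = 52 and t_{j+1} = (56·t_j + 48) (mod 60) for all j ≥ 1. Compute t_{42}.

20

Listing terms: t_1 = 52; t_2 = 20; t_3 = 28; t_4 = 56; t_5 = 4; t_6 = 32; t_7 = 40; t_8 = 8; t_9 = 16; t_{10} = 44; t_{11} = 52.
The sequence repeats with period 10.
(42 - 1) mod 10 = 1, so t_{42} = t_2 = 20.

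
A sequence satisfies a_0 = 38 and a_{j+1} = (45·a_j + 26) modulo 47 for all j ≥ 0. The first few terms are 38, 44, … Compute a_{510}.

8

We have a_0 = 38; a_1 = 44; a_2 = 32; a_3 = 9; a_4 = 8; a_5 = 10; a_6 = 6; a_7 = 14; a_8 = 45; a_9 = 30; a_{10} = 13; a_{11} = 0; a_{12} = 26; a_{13} = 21; a_{14} = 31; a_{15} = 11; a_{16} = 4; a_{17} = 18; a_{18} = 37; a_{19} = 46; a_{20} = 28; a_{21} = 17; a_{22} = 39; a_{23} = 42; a_{24} = 36; a_{25} = 1; a_{26} = 24; a_{27} = 25; a_{28} = 23; a_{29} = 27; a_{30} = 19; a_{31} = 35; a_{32} = 3; a_{33} = 20; a_{34} = 33; a_{35} = 7; a_{36} = 12; a_{37} = 2; a_{38} = 22; a_{39} = 29; a_{40} = 15; a_{41} = 43; a_{42} = 34; a_{43} = 5; a_{44} = 16; a_{45} = 41; a_{46} = 38.
Since a_{46} = a_0 = 38, the sequence is periodic with period 46.
(510 - 0) mod 46 = 4, so a_{510} = a_4 = 8.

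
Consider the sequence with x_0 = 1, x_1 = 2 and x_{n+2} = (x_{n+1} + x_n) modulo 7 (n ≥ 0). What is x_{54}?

0

x_0 = 1,  x_1 = 2,  x_2 = 3,  x_3 = 5,  x_4 = 1,  x_5 = 6,  x_6 = 0,  x_7 = 6,  x_8 = 6,  x_9 = 5,  x_{10} = 4,  x_{11} = 2,  x_{12} = 6,  x_{13} = 1,  x_{14} = 0,  x_{15} = 1,  x_{16} = 1,  x_{17} = 2.
The sequence repeats with period 16.
So x_{54} = x_{0 + ((54-0) mod 16)} = x_6 = 0.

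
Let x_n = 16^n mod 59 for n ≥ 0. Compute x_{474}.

17

We have x_0 = 1, x_1 = 16, x_2 = 20, x_3 = 25, x_4 = 46, x_5 = 28, x_6 = 35, x_7 = 29, x_8 = 51, x_9 = 49, x_{10} = 17, x_{11} = 36, x_{12} = 45, x_{13} = 12, x_{14} = 15, x_{15} = 4, x_{16} = 5, x_{17} = 21, x_{18} = 41, x_{19} = 7, x_{20} = 53, x_{21} = 22, x_{22} = 57, x_{23} = 27, x_{24} = 19, x_{25} = 9, x_{26} = 26, x_{27} = 3, x_{28} = 48, x_{29} = 1.
Since x_{29} = x_0 = 1, the sequence is periodic with period 29.
So x_{474} = x_{0 + ((474-0) mod 29)} = x_{10} = 17.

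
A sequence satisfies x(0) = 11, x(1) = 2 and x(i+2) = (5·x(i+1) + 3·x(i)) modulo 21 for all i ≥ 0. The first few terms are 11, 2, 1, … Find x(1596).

We have x(0) = 11,  x(1) = 2,  x(2) = 1,  x(3) = 11,  x(4) = 16,  x(5) = 8,  x(6) = 4,  x(7) = 2,  x(8) = 1.
Since (x(7), x(8)) = (x(1), x(2)) = (2, 1) (two consecutive terms determine the rest), the sequence is eventually periodic: after a pre-period of length 1 it cycles with period 6.
For i ≥ 1, x(i) depends only on (i - 1) mod 6. (1596 - 1) mod 6 = 5, so x(1596) = x(6) = 4.

4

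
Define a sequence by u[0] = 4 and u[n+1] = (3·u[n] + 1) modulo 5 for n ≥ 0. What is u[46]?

0

u[0] = 4, u[1] = 3, u[2] = 0, u[3] = 1, u[4] = 4.
The sequence repeats with period 4.
(46 - 0) mod 4 = 2, so u[46] = u[2] = 0.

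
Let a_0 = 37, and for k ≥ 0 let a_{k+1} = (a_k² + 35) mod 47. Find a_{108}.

13

a_0 = 37,  a_1 = 41,  a_2 = 24,  a_3 = 0,  a_4 = 35,  a_5 = 38,  a_6 = 22,  a_7 = 2,  a_8 = 39,  a_9 = 5,  a_{10} = 13,  a_{11} = 16,  a_{12} = 9,  a_{13} = 22.
Since a_{13} = a_6 = 22, the sequence is eventually periodic: after a pre-period of length 6 it cycles with period 7.
For k ≥ 6, a_k depends only on (k - 6) mod 7. (108 - 6) mod 7 = 4, so a_{108} = a_{10} = 13.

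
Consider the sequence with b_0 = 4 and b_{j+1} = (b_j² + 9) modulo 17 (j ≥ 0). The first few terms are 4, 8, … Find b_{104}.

We have b_0 = 4,  b_1 = 8,  b_2 = 5,  b_3 = 0,  b_4 = 9,  b_5 = 5.
Since b_5 = b_2 = 5, the sequence is eventually periodic: after a pre-period of length 2 it cycles with period 3.
For j ≥ 2, b_j depends only on (j - 2) mod 3. (104 - 2) mod 3 = 0, so b_{104} = b_2 = 5.

5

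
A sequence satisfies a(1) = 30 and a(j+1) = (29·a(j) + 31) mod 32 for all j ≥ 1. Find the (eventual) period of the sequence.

32

a(1) = 30; a(2) = 5; a(3) = 16; a(4) = 15; a(5) = 18; a(6) = 9; a(7) = 4; a(8) = 19; a(9) = 6; a(10) = 13; a(11) = 24; a(12) = 23; a(13) = 26; a(14) = 17; a(15) = 12; a(16) = 27; a(17) = 14; a(18) = 21; a(19) = 0; a(20) = 31; a(21) = 2; a(22) = 25; a(23) = 20; a(24) = 3; a(25) = 22; a(26) = 29; a(27) = 8; a(28) = 7; a(29) = 10; a(30) = 1; a(31) = 28; a(32) = 11; a(33) = 30.
Since a(33) = a(1) = 30, the sequence is periodic with period 32.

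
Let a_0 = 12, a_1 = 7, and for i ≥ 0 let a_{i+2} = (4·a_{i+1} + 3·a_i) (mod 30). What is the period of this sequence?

a_0 = 12; a_1 = 7; a_2 = 4; a_3 = 7; a_4 = 10; a_5 = 1; a_6 = 4; a_7 = 19; a_8 = 28; a_9 = 19; a_{10} = 10; a_{11} = 7; a_{12} = 28; a_{13} = 13; a_{14} = 16; a_{15} = 13; a_{16} = 10; a_{17} = 19; a_{18} = 16; a_{19} = 1; a_{20} = 22; a_{21} = 1; a_{22} = 10; a_{23} = 13; a_{24} = 22; a_{25} = 7; a_{26} = 4.
Since (a_{25}, a_{26}) = (a_1, a_2) = (7, 4) (two consecutive terms determine the rest), the sequence is eventually periodic: after a pre-period of length 1 it cycles with period 24.

24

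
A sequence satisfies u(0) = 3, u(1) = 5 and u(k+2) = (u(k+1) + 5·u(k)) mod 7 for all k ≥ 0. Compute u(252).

3

Listing terms: u(0) = 3,  u(1) = 5,  u(2) = 6,  u(3) = 3,  u(4) = 5.
The sequence repeats with period 3.
(252 - 0) mod 3 = 0, so u(252) = u(0) = 3.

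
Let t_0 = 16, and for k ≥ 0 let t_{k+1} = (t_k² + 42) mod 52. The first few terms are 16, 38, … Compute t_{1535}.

42

We have t_0 = 16,  t_1 = 38,  t_2 = 30,  t_3 = 6,  t_4 = 26,  t_5 = 42,  t_6 = 38.
Since t_6 = t_1 = 38, the sequence is eventually periodic: after a pre-period of length 1 it cycles with period 5.
For k ≥ 1, t_k depends only on (k - 1) mod 5. (1535 - 1) mod 5 = 4, so t_{1535} = t_5 = 42.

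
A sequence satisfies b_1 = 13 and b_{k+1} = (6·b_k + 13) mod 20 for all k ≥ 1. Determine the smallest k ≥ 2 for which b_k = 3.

6

Listing terms: b_1 = 13,  b_2 = 11,  b_3 = 19,  b_4 = 7,  b_5 = 15,  b_6 = 3,  b_7 = 11.
Since b_7 = b_2 = 11, the sequence is eventually periodic: after a pre-period of length 1 it cycles with period 5.
The value 3 first appears (with k ≥ 2) at b_6.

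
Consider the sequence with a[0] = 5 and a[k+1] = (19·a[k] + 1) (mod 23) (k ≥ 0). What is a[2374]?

We have a[0] = 5,  a[1] = 4,  a[2] = 8,  a[3] = 15,  a[4] = 10,  a[5] = 7,  a[6] = 19,  a[7] = 17,  a[8] = 2,  a[9] = 16,  a[10] = 6,  a[11] = 0,  a[12] = 1,  a[13] = 20,  a[14] = 13,  a[15] = 18,  a[16] = 21,  a[17] = 9,  a[18] = 11,  a[19] = 3,  a[20] = 12,  a[21] = 22,  a[22] = 5.
The sequence repeats with period 22.
(2374 - 0) mod 22 = 20, so a[2374] = a[20] = 12.

12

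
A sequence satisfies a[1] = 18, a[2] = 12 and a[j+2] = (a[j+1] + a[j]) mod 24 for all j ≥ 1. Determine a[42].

Computing terms: a[1] = 18; a[2] = 12; a[3] = 6; a[4] = 18; a[5] = 0; a[6] = 18; a[7] = 18; a[8] = 12.
The sequence repeats with period 6.
So a[42] = a[1 + ((42-1) mod 6)] = a[6] = 18.

18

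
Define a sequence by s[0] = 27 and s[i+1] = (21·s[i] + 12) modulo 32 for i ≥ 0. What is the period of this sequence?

4

Computing terms: s[0] = 27,  s[1] = 3,  s[2] = 11,  s[3] = 19,  s[4] = 27.
Since s[4] = s[0] = 27, the sequence is periodic with period 4.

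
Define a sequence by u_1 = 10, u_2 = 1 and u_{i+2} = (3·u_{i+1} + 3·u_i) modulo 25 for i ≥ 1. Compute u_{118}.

Listing terms: u_1 = 10, u_2 = 1, u_3 = 8, u_4 = 2, u_5 = 5, u_6 = 21, u_7 = 3, u_8 = 22, u_9 = 0, u_{10} = 16, u_{11} = 23, u_{12} = 17, u_{13} = 20, u_{14} = 11, u_{15} = 18, u_{16} = 12, u_{17} = 15, u_{18} = 6, u_{19} = 13, u_{20} = 7, u_{21} = 10, u_{22} = 1.
The sequence repeats with period 20.
(118 - 1) mod 20 = 17, so u_{118} = u_{18} = 6.

6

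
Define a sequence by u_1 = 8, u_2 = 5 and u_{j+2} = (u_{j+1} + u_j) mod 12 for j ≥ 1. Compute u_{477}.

Listing terms: u_1 = 8, u_2 = 5, u_3 = 1, u_4 = 6, u_5 = 7, u_6 = 1, u_7 = 8, u_8 = 9, u_9 = 5, u_{10} = 2, u_{11} = 7, u_{12} = 9, u_{13} = 4, u_{14} = 1, u_{15} = 5, u_{16} = 6, u_{17} = 11, u_{18} = 5, u_{19} = 4, u_{20} = 9, u_{21} = 1, u_{22} = 10, u_{23} = 11, u_{24} = 9, u_{25} = 8, u_{26} = 5.
Since (u_{25}, u_{26}) = (u_1, u_2) = (8, 5) (two consecutive terms determine the rest), the sequence is periodic with period 24.
So u_{477} = u_{1 + ((477-1) mod 24)} = u_{21} = 1.

1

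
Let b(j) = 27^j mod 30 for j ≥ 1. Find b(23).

We have b(1) = 27,  b(2) = 9,  b(3) = 3,  b(4) = 21,  b(5) = 27.
The sequence repeats with period 4.
So b(23) = b(1 + ((23-1) mod 4)) = b(3) = 3.

3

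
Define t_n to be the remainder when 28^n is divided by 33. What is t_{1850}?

t_1 = 28, t_2 = 25, t_3 = 7, t_4 = 31, t_5 = 10, t_6 = 16, t_7 = 19, t_8 = 4, t_9 = 13, t_{10} = 1, t_{11} = 28.
Since t_{11} = t_1 = 28, the sequence is periodic with period 10.
So t_{1850} = t_{1 + ((1850-1) mod 10)} = t_{10} = 1.

1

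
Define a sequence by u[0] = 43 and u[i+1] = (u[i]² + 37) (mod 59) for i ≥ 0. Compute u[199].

46

Listing terms: u[0] = 43,  u[1] = 57,  u[2] = 41,  u[3] = 7,  u[4] = 27,  u[5] = 58,  u[6] = 38,  u[7] = 6,  u[8] = 14,  u[9] = 56,  u[10] = 46,  u[11] = 29,  u[12] = 52,  u[13] = 27.
Since u[13] = u[4] = 27, the sequence is eventually periodic: after a pre-period of length 4 it cycles with period 9.
For i ≥ 4, u[i] depends only on (i - 4) mod 9. (199 - 4) mod 9 = 6, so u[199] = u[10] = 46.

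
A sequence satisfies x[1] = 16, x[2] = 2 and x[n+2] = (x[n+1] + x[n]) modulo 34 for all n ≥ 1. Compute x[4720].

Computing terms: x[1] = 16, x[2] = 2, x[3] = 18, x[4] = 20, x[5] = 4, x[6] = 24, x[7] = 28, x[8] = 18, x[9] = 12, x[10] = 30, x[11] = 8, x[12] = 4, x[13] = 12, x[14] = 16, x[15] = 28, x[16] = 10, x[17] = 4, x[18] = 14, x[19] = 18, x[20] = 32, x[21] = 16, x[22] = 14, x[23] = 30, x[24] = 10, x[25] = 6, x[26] = 16, x[27] = 22, x[28] = 4, x[29] = 26, x[30] = 30, x[31] = 22, x[32] = 18, x[33] = 6, x[34] = 24, x[35] = 30, x[36] = 20, x[37] = 16, x[38] = 2.
The sequence repeats with period 36.
So x[4720] = x[1 + ((4720-1) mod 36)] = x[4] = 20.

20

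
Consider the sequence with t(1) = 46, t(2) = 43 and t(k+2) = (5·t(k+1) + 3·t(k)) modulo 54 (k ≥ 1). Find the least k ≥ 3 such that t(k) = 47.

Computing terms: t(1) = 46, t(2) = 43, t(3) = 29, t(4) = 4, t(5) = 53, t(6) = 7, t(7) = 32, t(8) = 19, t(9) = 29, t(10) = 40, t(11) = 17, t(12) = 43, t(13) = 50, t(14) = 1, t(15) = 47, t(16) = 22, t(17) = 35, t(18) = 25, t(19) = 14, t(20) = 37, t(21) = 11, t(22) = 4, t(23) = 53.
Since (t(22), t(23)) = (t(4), t(5)) = (4, 53) (two consecutive terms determine the rest), the sequence is eventually periodic: after a pre-period of length 3 it cycles with period 18.
The value 47 first appears (with k ≥ 3) at t(15).

15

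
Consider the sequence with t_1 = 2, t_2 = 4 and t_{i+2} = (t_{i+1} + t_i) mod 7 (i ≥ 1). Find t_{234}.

3

Listing terms: t_1 = 2, t_2 = 4, t_3 = 6, t_4 = 3, t_5 = 2, t_6 = 5, t_7 = 0, t_8 = 5, t_9 = 5, t_{10} = 3, t_{11} = 1, t_{12} = 4, t_{13} = 5, t_{14} = 2, t_{15} = 0, t_{16} = 2, t_{17} = 2, t_{18} = 4.
Since (t_{17}, t_{18}) = (t_1, t_2) = (2, 4) (two consecutive terms determine the rest), the sequence is periodic with period 16.
So t_{234} = t_{1 + ((234-1) mod 16)} = t_{10} = 3.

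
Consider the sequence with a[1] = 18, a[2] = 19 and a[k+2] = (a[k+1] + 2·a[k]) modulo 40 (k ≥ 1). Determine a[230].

Computing terms: a[1] = 18; a[2] = 19; a[3] = 15; a[4] = 13; a[5] = 3; a[6] = 29; a[7] = 35; a[8] = 13; a[9] = 3.
Since (a[8], a[9]) = (a[4], a[5]) = (13, 3) (two consecutive terms determine the rest), the sequence is eventually periodic: after a pre-period of length 3 it cycles with period 4.
For k ≥ 4, a[k] depends only on (k - 4) mod 4. (230 - 4) mod 4 = 2, so a[230] = a[6] = 29.

29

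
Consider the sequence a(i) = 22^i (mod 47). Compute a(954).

28

Listing terms: a(1) = 22,  a(2) = 14,  a(3) = 26,  a(4) = 8,  a(5) = 35,  a(6) = 18,  a(7) = 20,  a(8) = 17,  a(9) = 45,  a(10) = 3,  a(11) = 19,  a(12) = 42,  a(13) = 31,  a(14) = 24,  a(15) = 11,  a(16) = 7,  a(17) = 13,  a(18) = 4,  a(19) = 41,  a(20) = 9,  a(21) = 10,  a(22) = 32,  a(23) = 46,  a(24) = 25,  a(25) = 33,  a(26) = 21,  a(27) = 39,  a(28) = 12,  a(29) = 29,  a(30) = 27,  a(31) = 30,  a(32) = 2,  a(33) = 44,  a(34) = 28,  a(35) = 5,  a(36) = 16,  a(37) = 23,  a(38) = 36,  a(39) = 40,  a(40) = 34,  a(41) = 43,  a(42) = 6,  a(43) = 38,  a(44) = 37,  a(45) = 15,  a(46) = 1,  a(47) = 22.
The sequence repeats with period 46.
(954 - 1) mod 46 = 33, so a(954) = a(34) = 28.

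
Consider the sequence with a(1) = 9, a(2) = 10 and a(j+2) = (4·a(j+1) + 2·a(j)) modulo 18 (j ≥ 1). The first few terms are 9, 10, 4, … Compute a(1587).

4

We have a(1) = 9, a(2) = 10, a(3) = 4, a(4) = 0, a(5) = 8, a(6) = 14, a(7) = 0, a(8) = 10, a(9) = 4.
Since (a(8), a(9)) = (a(2), a(3)) = (10, 4) (two consecutive terms determine the rest), the sequence is eventually periodic: after a pre-period of length 1 it cycles with period 6.
For j ≥ 2, a(j) depends only on (j - 2) mod 6. (1587 - 2) mod 6 = 1, so a(1587) = a(3) = 4.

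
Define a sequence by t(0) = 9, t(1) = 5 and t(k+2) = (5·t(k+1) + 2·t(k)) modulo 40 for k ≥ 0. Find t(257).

t(0) = 9, t(1) = 5, t(2) = 3, t(3) = 25, t(4) = 11, t(5) = 25, t(6) = 27, t(7) = 25, t(8) = 19, t(9) = 25, t(10) = 3, t(11) = 25.
Since (t(10), t(11)) = (t(2), t(3)) = (3, 25) (two consecutive terms determine the rest), the sequence is eventually periodic: after a pre-period of length 2 it cycles with period 8.
For k ≥ 2, t(k) depends only on (k - 2) mod 8. (257 - 2) mod 8 = 7, so t(257) = t(9) = 25.

25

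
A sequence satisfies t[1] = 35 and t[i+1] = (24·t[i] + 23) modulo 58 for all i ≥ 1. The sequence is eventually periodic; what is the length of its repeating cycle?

Computing terms: t[1] = 35; t[2] = 51; t[3] = 29; t[4] = 23; t[5] = 53; t[6] = 19; t[7] = 15; t[8] = 35.
Since t[8] = t[1] = 35, the sequence is periodic with period 7.

7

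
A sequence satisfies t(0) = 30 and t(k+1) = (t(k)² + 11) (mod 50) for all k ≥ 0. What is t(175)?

Listing terms: t(0) = 30, t(1) = 11, t(2) = 32, t(3) = 35, t(4) = 36, t(5) = 7, t(6) = 10, t(7) = 11.
Since t(7) = t(1) = 11, the sequence is eventually periodic: after a pre-period of length 1 it cycles with period 6.
For k ≥ 1, t(k) depends only on (k - 1) mod 6. (175 - 1) mod 6 = 0, so t(175) = t(1) = 11.

11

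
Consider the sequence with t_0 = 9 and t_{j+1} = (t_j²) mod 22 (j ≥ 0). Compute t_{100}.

9

Computing terms: t_0 = 9, t_1 = 15, t_2 = 5, t_3 = 3, t_4 = 9.
Since t_4 = t_0 = 9, the sequence is periodic with period 4.
So t_{100} = t_{0 + ((100-0) mod 4)} = t_0 = 9.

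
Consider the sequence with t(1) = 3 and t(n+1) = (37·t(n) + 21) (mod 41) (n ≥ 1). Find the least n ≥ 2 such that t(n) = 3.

6

Computing terms: t(1) = 3,  t(2) = 9,  t(3) = 26,  t(4) = 40,  t(5) = 25,  t(6) = 3.
Since t(6) = t(1) = 3, the sequence is periodic with period 5.
The value 3 next appears (with n ≥ 2) at t(6).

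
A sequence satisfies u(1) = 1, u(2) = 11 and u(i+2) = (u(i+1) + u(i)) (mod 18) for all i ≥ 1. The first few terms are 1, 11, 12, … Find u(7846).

We have u(1) = 1; u(2) = 11; u(3) = 12; u(4) = 5; u(5) = 17; u(6) = 4; u(7) = 3; u(8) = 7; u(9) = 10; u(10) = 17; u(11) = 9; u(12) = 8; u(13) = 17; u(14) = 7; u(15) = 6; u(16) = 13; u(17) = 1; u(18) = 14; u(19) = 15; u(20) = 11; u(21) = 8; u(22) = 1; u(23) = 9; u(24) = 10; u(25) = 1; u(26) = 11.
The sequence repeats with period 24.
So u(7846) = u(1 + ((7846-1) mod 24)) = u(22) = 1.

1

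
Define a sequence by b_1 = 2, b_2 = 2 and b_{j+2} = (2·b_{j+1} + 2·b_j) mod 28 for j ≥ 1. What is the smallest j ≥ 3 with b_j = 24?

7

Listing terms: b_1 = 2,  b_2 = 2,  b_3 = 8,  b_4 = 20,  b_5 = 0,  b_6 = 12,  b_7 = 24,  b_8 = 16,  b_9 = 24,  b_{10} = 24,  b_{11} = 12,  b_{12} = 16,  b_{13} = 0,  b_{14} = 4,  b_{15} = 8,  b_{16} = 24,  b_{17} = 8,  b_{18} = 8,  b_{19} = 4,  b_{20} = 24,  b_{21} = 0,  b_{22} = 20,  b_{23} = 12,  b_{24} = 8,  b_{25} = 12,  b_{26} = 12,  b_{27} = 20,  b_{28} = 8,  b_{29} = 0,  b_{30} = 16,  b_{31} = 4,  b_{32} = 12,  b_{33} = 4,  b_{34} = 4,  b_{35} = 16,  b_{36} = 12,  b_{37} = 0,  b_{38} = 24,  b_{39} = 20,  b_{40} = 4,  b_{41} = 20,  b_{42} = 20,  b_{43} = 24,  b_{44} = 4,  b_{45} = 0,  b_{46} = 8,  b_{47} = 16,  b_{48} = 20,  b_{49} = 16,  b_{50} = 16,  b_{51} = 8,  b_{52} = 20.
Since (b_{51}, b_{52}) = (b_3, b_4) = (8, 20) (two consecutive terms determine the rest), the sequence is eventually periodic: after a pre-period of length 2 it cycles with period 48.
The value 24 first appears (with j ≥ 3) at b_7.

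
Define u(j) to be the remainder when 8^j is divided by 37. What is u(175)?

29

Computing terms: u(0) = 1,  u(1) = 8,  u(2) = 27,  u(3) = 31,  u(4) = 26,  u(5) = 23,  u(6) = 36,  u(7) = 29,  u(8) = 10,  u(9) = 6,  u(10) = 11,  u(11) = 14,  u(12) = 1.
Since u(12) = u(0) = 1, the sequence is periodic with period 12.
So u(175) = u(0 + ((175-0) mod 12)) = u(7) = 29.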